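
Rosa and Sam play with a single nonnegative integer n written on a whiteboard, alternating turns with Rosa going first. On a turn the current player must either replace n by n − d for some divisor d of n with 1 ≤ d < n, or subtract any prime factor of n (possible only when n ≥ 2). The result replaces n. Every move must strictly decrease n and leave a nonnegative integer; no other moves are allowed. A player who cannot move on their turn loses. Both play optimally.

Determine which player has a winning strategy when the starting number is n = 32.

Sam wins.

Classify positions by backward induction: terminal positions (no move available) are L. From any other position, the mover wins iff some move reaches an L.
n=0: no move → L
n=1: no move → L
n=2: →0(L), so W
n=3: →0(L), so W
n=4: →2(W), 3(W) — all W, so L
n=5: →0(L), so W
n=6: →4(L), so W
n=7: →0(L), so W
n=8: →4(L), so W
n=9: →6(W), 8(W) — all W, so L
n=10: →9(L), so W
n=11: →0(L), so W
n=12: →9(L), so W
n=13: →0(L), so W
n=14: →7(W), 12(W), 13(W) — all W, so L
n=15: →14(L), so W
n=16: →14(L), so W
n=17: →0(L), so W
n=18: →9(L), so W
n=19: →0(L), so W
n=20: →10(W), 15(W), 16(W), 18(W), 19(W) — all W, so L
n=21: →14(L), so W
n=22: →20(L), so W
n=23: →0(L), so W
n=24: →20(L), so W
n=25: →20(L), so W
n=26: →13(W), 24(W), 25(W) — all W, so L
n=27: →26(L), so W
n=28: →14(L), so W
n=29: →0(L), so W
n=30: →20(L), so W
n=31: →0(L), so W
n=32: →16(W), 24(W), 28(W), 30(W), 31(W) — all W, so L
The starting position 32 is L: whatever Rosa does, the opponent receives a W position.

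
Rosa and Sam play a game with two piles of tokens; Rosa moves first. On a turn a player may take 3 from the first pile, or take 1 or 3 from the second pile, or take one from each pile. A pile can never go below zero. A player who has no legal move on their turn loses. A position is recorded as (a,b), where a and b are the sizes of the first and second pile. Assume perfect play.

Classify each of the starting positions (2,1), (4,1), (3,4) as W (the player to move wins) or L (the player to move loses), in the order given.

(2,1): W, (4,1): L, (3,4): W

Build the W/L table. Terminal = L. A non-terminal position is W if it has a move to some L; otherwise it is L.
No move ever increases a pile, so every position that can arise here has a ≤ 4 and b ≤ 4; it is enough to label the cells with 0 ≤ a ≤ 4 and 0 ≤ b ≤ 4.
Every move lowers a or b (never raises either), so fill the grid row by row in increasing a, and left to right within a row: each cell's successors are then already labelled.
      b=0  b=1  b=2  b=3  b=4
a=0:    L    W    L    W    L
a=1:    L    W    L    W    L
a=2:    L    W    L    W    L
a=3:    W    W    W    W    W
a=4:    W    L    W    L    W
Cells with no legal move (terminal, hence L): (0,0), (1,0), (2,0).
The remaining L cells, each justified by listing all of its moves:
(0,2): the only move is to (0,1)(W), a W ⇒ L
(0,4): moves to (0,3)(W), (0,1)(W); every one is W ⇒ L
(1,2): moves to (1,1)(W), (0,1)(W); every one is W ⇒ L
(1,4): moves to (1,3)(W), (1,1)(W), (0,3)(W); every one is W ⇒ L
(2,2): moves to (2,1)(W), (1,1)(W); every one is W ⇒ L
(2,4): moves to (2,3)(W), (2,1)(W), (1,3)(W); every one is W ⇒ L
(4,1): moves to (1,1)(W), (4,0)(W), (3,0)(W); every one is W ⇒ L
(4,3): moves to (1,3)(W), (4,2)(W), (4,0)(W), (3,2)(W); every one is W ⇒ L
Every other cell has at least one move into one of the L cells above, so it is W.
(2,1): the move to (2,0) reaches an L cell, so W
(4,1): one of the L cells justified above, so L
(3,4): the move to (0,4) reaches an L cell, so W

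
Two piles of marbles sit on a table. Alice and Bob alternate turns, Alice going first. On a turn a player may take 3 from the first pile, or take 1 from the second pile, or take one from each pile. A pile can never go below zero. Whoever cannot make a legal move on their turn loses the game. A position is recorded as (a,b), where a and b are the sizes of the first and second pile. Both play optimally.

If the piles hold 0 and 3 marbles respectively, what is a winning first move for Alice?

Move to (0,2).

Use the standard recursion: the mover loses at a terminal position; elsewhere, the mover wins exactly when some move hands the opponent an L position.
No move ever increases a pile, so every position that can arise here has a ≤ 0 and b ≤ 3; it is enough to label the cells with 0 ≤ a ≤ 0 and 0 ≤ b ≤ 3.
Every move lowers a or b (never raises either), so fill the grid row by row in increasing a, and left to right within a row: each cell's successors are then already labelled.
      b=0  b=1  b=2  b=3
a=0:    L    W    L    W
Cells with no legal move (terminal, hence L): (0,0).
The remaining L cells, each justified by listing all of its moves:
(0,2): only reaches (0,1)(W), which is W → L
Every other cell has at least one move into one of the L cells above, so it is W.
From (0,3), the L positions reachable in one move are: (0,2).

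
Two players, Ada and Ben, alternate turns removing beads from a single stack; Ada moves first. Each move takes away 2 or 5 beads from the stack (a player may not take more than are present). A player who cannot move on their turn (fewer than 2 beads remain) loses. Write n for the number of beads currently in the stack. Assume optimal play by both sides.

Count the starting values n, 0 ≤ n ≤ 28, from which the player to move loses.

Label each position W (a win for the player to move) or L (a loss). A position with no legal move is L; any other position is W exactly when some move reaches an L, and L when every move reaches a W.
n=0: no move → L
n=1: no move → L
n=2: reaches L-position 0 → W
n=3: reaches L-position 1 → W
n=4: only reaches 2(W), which is W → L
n=5: reaches L-position 0 → W
n=6: reaches L-position 4 → W
n=7: only reaches 5(W), 2(W), all W → L
n=8: only reaches 6(W), 3(W), all W → L
n=9: reaches L-position 7 → W
n=10: reaches L-position 8 → W
n=11: only reaches 9(W), 6(W), all W → L
n=12: reaches L-position 7 → W
n=13: reaches L-position 11 → W
n=14: only reaches 12(W), 9(W), all W → L
n=15: only reaches 13(W), 10(W), all W → L
n=16: reaches L-position 14 → W
n=17: reaches L-position 15 → W
n=18: only reaches 16(W), 13(W), all W → L
n=19: reaches L-position 14 → W
n=20: reaches L-position 18 → W
n=21: only reaches 19(W), 16(W), all W → L
n=22: only reaches 20(W), 17(W), all W → L
n=23: reaches L-position 21 → W
n=24: reaches L-position 22 → W
n=25: only reaches 23(W), 20(W), all W → L
n=26: reaches L-position 21 → W
n=27: reaches L-position 25 → W
n=28: only reaches 26(W), 23(W), all W → L
L entries with 0 ≤ n ≤ 28: n = 0, 1, 4, 7, 8, 11, 14, 15, 18, 21, 22, 25, 28; that makes 13.

13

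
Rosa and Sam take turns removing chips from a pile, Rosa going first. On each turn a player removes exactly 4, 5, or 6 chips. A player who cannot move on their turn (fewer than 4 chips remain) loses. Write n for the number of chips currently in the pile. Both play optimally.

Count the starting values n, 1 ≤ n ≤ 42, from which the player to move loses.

18

Work bottom-up. With no move the player to move loses. Otherwise the position is W if at least one move leads to an L position for the opponent, and L if every move leads to a W.
n=0: no move → L
n=1: no move → L
n=2: no move → L
n=3: no move → L
n=4: W (go to 0, an L position)
n=5: W (go to 1, an L position)
n=6: W (go to 2, an L position)
n=7: W (go to 3, an L position)
n=8: W (go to 3, an L position)
n=9: W (go to 3, an L position)
n=10: L (options 6(W), 5(W), 4(W) are all W)
n=11: L (options 7(W), 6(W), 5(W) are all W)
n=12: L (options 8(W), 7(W), 6(W) are all W)
n=13: L (options 9(W), 8(W), 7(W) are all W)
n=14: W (go to 10, an L position)
n=15: W (go to 11, an L position)
n=16: W (go to 12, an L position)
n=17: W (go to 13, an L position)
n=18: W (go to 13, an L position)
n=19: W (go to 13, an L position)
n=20: L (options 16(W), 15(W), 14(W) are all W)
n=21: L (options 17(W), 16(W), 15(W) are all W)
n=22: L (options 18(W), 17(W), 16(W) are all W)
n=23: L (options 19(W), 18(W), 17(W) are all W)
n=24: W (go to 20, an L position)
n=25: W (go to 21, an L position)
n=26: W (go to 22, an L position)
n=27: W (go to 23, an L position)
n=28: W (go to 23, an L position)
n=29: W (go to 23, an L position)
n=30: L (options 26(W), 25(W), 24(W) are all W)
n=31: L (options 27(W), 26(W), 25(W) are all W)
n=32: L (options 28(W), 27(W), 26(W) are all W)
n=33: L (options 29(W), 28(W), 27(W) are all W)
n=34: W (go to 30, an L position)
n=35: W (go to 31, an L position)
n=36: W (go to 32, an L position)
n=37: W (go to 33, an L position)
n=38: W (go to 33, an L position)
n=39: W (go to 33, an L position)
n=40: L (options 36(W), 35(W), 34(W) are all W)
n=41: L (options 37(W), 36(W), 35(W) are all W)
n=42: L (options 38(W), 37(W), 36(W) are all W)
L entries with 1 ≤ n ≤ 42 (n=0 is outside the asked range and is not counted): n = 1, 2, 3, 10, 11, 12, 13, 20, 21, 22, 23, 30, 31, 32, 33, 40, 41, 42; that makes 18.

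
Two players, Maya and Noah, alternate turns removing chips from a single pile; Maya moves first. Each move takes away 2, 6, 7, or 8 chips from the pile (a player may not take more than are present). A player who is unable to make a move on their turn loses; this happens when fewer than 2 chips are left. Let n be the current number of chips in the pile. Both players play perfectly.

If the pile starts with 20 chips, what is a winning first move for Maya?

Remove 2, leaving 18.

Work bottom-up. With no move the player to move loses. Otherwise the position is W if at least one move leads to an L position for the opponent, and L if every move leads to a W.
n=0: no move → L
n=1: no move → L
n=2: →0(L), so W
n=3: →1(L), so W
n=4: →2(W) only, which is W, so L
n=5: →3(W) only, which is W, so L
n=6: →4(L), so W
n=7: →5(L), so W
n=8: →1(L), so W
n=9: →1(L), so W
n=10: →4(L), so W
n=11: →5(L), so W
n=12: →5(L), so W
n=13: →5(L), so W
n=14: →12(W), 8(W), 7(W), 6(W) — all W, so L
n=15: →13(W), 9(W), 8(W), 7(W) — all W, so L
n=16: →14(L), so W
n=17: →15(L), so W
n=18: →16(W), 12(W), 11(W), 10(W) — all W, so L
n=19: →17(W), 13(W), 12(W), 11(W) — all W, so L
n=20: →18(L), so W
From 20, the L positions reachable in one move are: 18, 14. Any move reaching one of these is winning.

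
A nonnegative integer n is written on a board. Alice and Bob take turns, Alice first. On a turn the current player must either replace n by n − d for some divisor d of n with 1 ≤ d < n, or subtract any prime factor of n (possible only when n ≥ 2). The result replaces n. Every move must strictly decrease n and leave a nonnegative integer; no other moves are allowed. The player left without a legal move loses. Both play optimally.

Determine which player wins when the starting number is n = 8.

Alice wins.

Classify positions by backward induction: terminal positions (no move available) are L. From any other position, the mover wins iff some move reaches an L.
n=0: no move → L
n=1: no move → L
n=2: reaches L-position 0 → W
n=3: reaches L-position 0 → W
n=4: only reaches 2(W), 3(W), all W → L
n=5: reaches L-position 0 → W
n=6: reaches L-position 4 → W
n=7: reaches L-position 0 → W
n=8: reaches L-position 4 → W
The starting position 8 is W: Alice should move to 4, handing over an L position.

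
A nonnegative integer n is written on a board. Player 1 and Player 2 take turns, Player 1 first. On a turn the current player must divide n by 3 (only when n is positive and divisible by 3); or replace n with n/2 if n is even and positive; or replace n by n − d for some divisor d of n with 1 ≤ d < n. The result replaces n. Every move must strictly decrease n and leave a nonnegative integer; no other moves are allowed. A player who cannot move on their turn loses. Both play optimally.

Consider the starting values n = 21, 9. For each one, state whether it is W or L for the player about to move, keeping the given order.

Label each position W (a win for the player to move) or L (a loss). A position with no legal move is L; any other position is W exactly when some move reaches an L, and L when every move reaches a W.
n=0: no move → L
n=1: no move → L
n=2: W (go to 1, an L position)
n=3: W (go to 1, an L position)
n=4: L (options 2(W), 3(W) are all W)
n=5: W (go to 4, an L position)
n=6: W (go to 4, an L position)
n=7: L (sole option 6(W) is W)
n=8: W (go to 4, an L position)
n=9: L (options 3(W), 6(W), 8(W) are all W)
n=10: W (go to 9, an L position)
n=11: L (sole option 10(W) is W)
n=12: W (go to 4, an L position)
n=13: L (sole option 12(W) is W)
n=14: W (go to 7, an L position)
n=15: L (options 5(W), 10(W), 12(W), 14(W) are all W)
n=16: W (go to 15, an L position)
n=17: L (sole option 16(W) is W)
n=18: W (go to 9, an L position)
n=19: L (sole option 18(W) is W)
n=20: W (go to 15, an L position)
n=21: W (go to 7, an L position)

21: W, 9: L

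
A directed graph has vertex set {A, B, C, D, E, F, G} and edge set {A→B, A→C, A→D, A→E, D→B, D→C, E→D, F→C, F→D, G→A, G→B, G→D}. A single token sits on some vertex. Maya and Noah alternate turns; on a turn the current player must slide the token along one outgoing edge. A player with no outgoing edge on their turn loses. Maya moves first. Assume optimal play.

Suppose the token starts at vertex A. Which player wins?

Use the standard recursion: the mover loses at a terminal position; elsewhere, the mover wins exactly when some move hands the opponent an L position.
Every edge goes from a vertex to one that appears earlier in the order B, C, D, F, E, A, G, so processing vertices in that order labels each vertex after all of its successors.
B: no outgoing edge → L
C: no outgoing edge → L
D: reaches L-position C → W
F: reaches L-position C → W
E: only reaches D(W), which is W → L
A: reaches L-position E → W
G: reaches L-position B → W
From A Maya can move to E, reaching an L position.

Maya wins.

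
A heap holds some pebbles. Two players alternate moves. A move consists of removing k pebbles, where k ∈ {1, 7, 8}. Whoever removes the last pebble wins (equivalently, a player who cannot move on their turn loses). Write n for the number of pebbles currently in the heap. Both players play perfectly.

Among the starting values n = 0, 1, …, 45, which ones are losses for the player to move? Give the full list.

Compute win/loss labels from the base case upward. A position with no move is L. Any other position is W if it can reach an L in one move, else L.
n=0: no move → L
n=1: reaches L-position 0 → W
n=2: only reaches 1(W), which is W → L
n=3: reaches L-position 2 → W
n=4: only reaches 3(W), which is W → L
n=5: reaches L-position 4 → W
n=6: only reaches 5(W), which is W → L
n=7: reaches L-position 6 → W
n=8: reaches L-position 0 → W
n=9: reaches L-position 2 → W
n=10: reaches L-position 2 → W
n=11: reaches L-position 4 → W
n=12: reaches L-position 4 → W
n=13: reaches L-position 6 → W
n=14: reaches L-position 6 → W
n=15: only reaches 14(W), 8(W), 7(W), all W → L
n=16: reaches L-position 15 → W
n=17: only reaches 16(W), 10(W), 9(W), all W → L
n=18: reaches L-position 17 → W
n=19: only reaches 18(W), 12(W), 11(W), all W → L
n=20: reaches L-position 19 → W
n=21: only reaches 20(W), 14(W), 13(W), all W → L
n=22: reaches L-position 21 → W
n=23: reaches L-position 15 → W
n=24: reaches L-position 17 → W
n=25: reaches L-position 17 → W
n=26: reaches L-position 19 → W
n=27: reaches L-position 19 → W
n=28: reaches L-position 21 → W
n=29: reaches L-position 21 → W
n=30: only reaches 29(W), 23(W), 22(W), all W → L
n=31: reaches L-position 30 → W
n=32: only reaches 31(W), 25(W), 24(W), all W → L
n=33: reaches L-position 32 → W
n=34: only reaches 33(W), 27(W), 26(W), all W → L
n=35: reaches L-position 34 → W
n=36: only reaches 35(W), 29(W), 28(W), all W → L
n=37: reaches L-position 36 → W
n=38: reaches L-position 30 → W
n=39: reaches L-position 32 → W
n=40: reaches L-position 32 → W
n=41: reaches L-position 34 → W
n=42: reaches L-position 34 → W
n=43: reaches L-position 36 → W
n=44: reaches L-position 36 → W
n=45: only reaches 44(W), 38(W), 37(W), all W → L
Reading off the rows marked L gives the requested list; there are 13 such values of n.

0, 2, 4, 6, 15, 17, 19, 21, 30, 32, 34, 36, 45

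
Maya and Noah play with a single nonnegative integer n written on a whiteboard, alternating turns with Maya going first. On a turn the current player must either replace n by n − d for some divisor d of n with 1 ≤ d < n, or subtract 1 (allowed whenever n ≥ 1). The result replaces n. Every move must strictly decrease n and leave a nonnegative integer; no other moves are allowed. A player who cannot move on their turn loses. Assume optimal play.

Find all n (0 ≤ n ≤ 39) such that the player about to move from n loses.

0, 2, 5, 7, 9, 11, 13, 15, 17, 19, 21, 23, 25, 27, 29, 31, 33, 35, 37, 39

Use the standard recursion: the mover loses at a terminal position; elsewhere, the mover wins exactly when some move hands the opponent an L position.
n=0: no move → L
n=1: →0(L), so W
n=2: →1(W) only, which is W, so L
n=3: →2(L), so W
n=4: →2(L), so W
n=5: →4(W) only, which is W, so L
n=6: →5(L), so W
n=7: →6(W) only, which is W, so L
n=8: →7(L), so W
n=9: →6(W), 8(W) — all W, so L
n=10: →5(L), so W
n=11: →10(W) only, which is W, so L
n=12: →9(L), so W
n=13: →12(W) only, which is W, so L
n=14: →7(L), so W
n=15: →10(W), 12(W), 14(W) — all W, so L
n=16: →15(L), so W
n=17: →16(W) only, which is W, so L
n=18: →9(L), so W
n=19: →18(W) only, which is W, so L
n=20: →15(L), so W
n=21: →14(W), 18(W), 20(W) — all W, so L
n=22: →11(L), so W
n=23: →22(W) only, which is W, so L
n=24: →21(L), so W
n=25: →20(W), 24(W) — all W, so L
n=26: →13(L), so W
n=27: →18(W), 24(W), 26(W) — all W, so L
n=28: →21(L), so W
n=29: →28(W) only, which is W, so L
n=30: →15(L), so W
n=31: →30(W) only, which is W, so L
n=32: →31(L), so W
n=33: →22(W), 30(W), 32(W) — all W, so L
n=34: →17(L), so W
n=35: →28(W), 30(W), 34(W) — all W, so L
n=36: →27(L), so W
n=37: →36(W) only, which is W, so L
n=38: →19(L), so W
n=39: →26(W), 36(W), 38(W) — all W, so L
Reading off the rows marked L gives the requested list; there are 20 such values of n.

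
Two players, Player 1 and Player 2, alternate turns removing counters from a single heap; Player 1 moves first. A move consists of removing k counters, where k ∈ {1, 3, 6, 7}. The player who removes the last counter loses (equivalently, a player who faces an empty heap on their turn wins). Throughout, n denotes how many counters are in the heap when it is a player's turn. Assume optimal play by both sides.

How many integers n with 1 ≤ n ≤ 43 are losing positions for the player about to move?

12

Classify positions by backward induction: terminal positions (no move available) are W. From any other position, the mover wins iff some move reaches an L.
n=0: no move; the opponent has just taken the last counter and therefore loses → W
n=1: the only move is to 0(W), a W ⇒ L
n=2: can move to 1, which is L ⇒ W
n=3: moves to 2(W), 0(W); every one is W ⇒ L
n=4: can move to 3, which is L ⇒ W
n=5: moves to 4(W), 2(W); every one is W ⇒ L
n=6: can move to 5, which is L ⇒ W
n=7: can move to 1, which is L ⇒ W
n=8: can move to 5, which is L ⇒ W
n=9: can move to 3, which is L ⇒ W
n=10: can move to 3, which is L ⇒ W
n=11: can move to 5, which is L ⇒ W
n=12: can move to 5, which is L ⇒ W
n=13: moves to 12(W), 10(W), 7(W), 6(W); every one is W ⇒ L
n=14: can move to 13, which is L ⇒ W
n=15: moves to 14(W), 12(W), 9(W), 8(W); every one is W ⇒ L
n=16: can move to 15, which is L ⇒ W
n=17: moves to 16(W), 14(W), 11(W), 10(W); every one is W ⇒ L
n=18: can move to 17, which is L ⇒ W
n=19: can move to 13, which is L ⇒ W
n=20: can move to 17, which is L ⇒ W
n=21: can move to 15, which is L ⇒ W
n=22: can move to 15, which is L ⇒ W
n=23: can move to 17, which is L ⇒ W
n=24: can move to 17, which is L ⇒ W
n=25: moves to 24(W), 22(W), 19(W), 18(W); every one is W ⇒ L
n=26: can move to 25, which is L ⇒ W
n=27: moves to 26(W), 24(W), 21(W), 20(W); every one is W ⇒ L
n=28: can move to 27, which is L ⇒ W
n=29: moves to 28(W), 26(W), 23(W), 22(W); every one is W ⇒ L
n=30: can move to 29, which is L ⇒ W
n=31: can move to 25, which is L ⇒ W
n=32: can move to 29, which is L ⇒ W
n=33: can move to 27, which is L ⇒ W
n=34: can move to 27, which is L ⇒ W
n=35: can move to 29, which is L ⇒ W
n=36: can move to 29, which is L ⇒ W
n=37: moves to 36(W), 34(W), 31(W), 30(W); every one is W ⇒ L
n=38: can move to 37, which is L ⇒ W
n=39: moves to 38(W), 36(W), 33(W), 32(W); every one is W ⇒ L
n=40: can move to 39, which is L ⇒ W
n=41: moves to 40(W), 38(W), 35(W), 34(W); every one is W ⇒ L
n=42: can move to 41, which is L ⇒ W
n=43: can move to 37, which is L ⇒ W
L entries with 1 ≤ n ≤ 43 (the range starts at n=1): n = 1, 3, 5, 13, 15, 17, 25, 27, 29, 37, 39, 41; that makes 12.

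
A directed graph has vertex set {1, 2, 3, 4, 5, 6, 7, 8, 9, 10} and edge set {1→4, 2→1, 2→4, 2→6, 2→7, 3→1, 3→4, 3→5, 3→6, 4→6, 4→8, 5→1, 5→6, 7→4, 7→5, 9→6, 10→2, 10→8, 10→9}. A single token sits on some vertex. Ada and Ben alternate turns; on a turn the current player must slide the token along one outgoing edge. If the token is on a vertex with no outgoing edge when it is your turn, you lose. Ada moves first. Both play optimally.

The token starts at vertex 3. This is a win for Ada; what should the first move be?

Move to 1.

Use the standard recursion: the mover loses at a terminal position; elsewhere, the mover wins exactly when some move hands the opponent an L position.
Every edge goes from a vertex to one that appears earlier in the order 6, 8, 4, 1, 5, 3, 7, 2, 9, 10, so processing vertices in that order labels each vertex after all of its successors.
6: no outgoing edge → L
8: no outgoing edge → L
4: can move to 8, which is L ⇒ W
1: the only move is to 4(W), a W ⇒ L
5: can move to 1, which is L ⇒ W
3: can move to 1, which is L ⇒ W
7: moves to 5(W), 4(W); every one is W ⇒ L
2: can move to 7, which is L ⇒ W
9: can move to 6, which is L ⇒ W
10: can move to 8, which is L ⇒ W
From 3, the L positions reachable in one move are: 1, 6. Any move reaching one of these is winning.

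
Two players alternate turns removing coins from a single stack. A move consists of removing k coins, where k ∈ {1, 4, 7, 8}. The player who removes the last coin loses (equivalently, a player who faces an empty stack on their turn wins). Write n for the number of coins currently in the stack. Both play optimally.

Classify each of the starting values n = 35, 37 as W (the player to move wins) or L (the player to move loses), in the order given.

Positions with no move are W. A position that does have a move is losing for the player to move precisely when every available move leads to a winning position for the opponent. Fill in the labels:
n=0: no move; the opponent has just taken the last coin and therefore loses → W
n=1: L (sole option 0(W) is W)
n=2: W (go to 1, an L position)
n=3: L (sole option 2(W) is W)
n=4: W (go to 3, an L position)
n=5: W (go to 1, an L position)
n=6: L (options 5(W), 2(W) are all W)
n=7: W (go to 6, an L position)
n=8: W (go to 1, an L position)
n=9: W (go to 1, an L position)
n=10: W (go to 6, an L position)
n=11: W (go to 3, an L position)
n=12: L (options 11(W), 8(W), 5(W), 4(W) are all W)
n=13: W (go to 12, an L position)
n=14: W (go to 6, an L position)
n=15: L (options 14(W), 11(W), 8(W), 7(W) are all W)
n=16: W (go to 15, an L position)
n=17: L (options 16(W), 13(W), 10(W), 9(W) are all W)
n=18: W (go to 17, an L position)
n=19: W (go to 15, an L position)
n=20: W (go to 12, an L position)
n=21: W (go to 17, an L position)
n=22: W (go to 15, an L position)
n=23: W (go to 15, an L position)
n=24: W (go to 17, an L position)
n=25: W (go to 17, an L position)
n=26: L (options 25(W), 22(W), 19(W), 18(W) are all W)
n=27: W (go to 26, an L position)
n=28: L (options 27(W), 24(W), 21(W), 20(W) are all W)
n=29: W (go to 28, an L position)
n=30: W (go to 26, an L position)
n=31: L (options 30(W), 27(W), 24(W), 23(W) are all W)
n=32: W (go to 31, an L position)
n=33: W (go to 26, an L position)
n=34: W (go to 26, an L position)
n=35: W (go to 31, an L position)
n=36: W (go to 28, an L position)
n=37: L (options 36(W), 33(W), 30(W), 29(W) are all W)

35: W, 37: L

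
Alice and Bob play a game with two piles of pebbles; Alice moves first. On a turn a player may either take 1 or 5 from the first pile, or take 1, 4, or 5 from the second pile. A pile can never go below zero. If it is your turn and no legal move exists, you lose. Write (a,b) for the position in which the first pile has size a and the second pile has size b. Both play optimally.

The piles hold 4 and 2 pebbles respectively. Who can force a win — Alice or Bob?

Classify positions by backward induction: terminal positions (no move available) are L. From any other position, the mover wins iff some move reaches an L.
No move ever increases a pile, so every position that can arise here has a ≤ 4 and b ≤ 2; it is enough to label the cells with 0 ≤ a ≤ 4 and 0 ≤ b ≤ 2.
Every move lowers a or b (never raises either), so fill the grid row by row in increasing a, and left to right within a row: each cell's successors are then already labelled.
      b=0  b=1  b=2
a=0:    L    W    L
a=1:    W    L    W
a=2:    L    W    L
a=3:    W    L    W
a=4:    L    W    L
Cells with no legal move (terminal, hence L): (0,0).
The remaining L cells, each justified by listing all of its moves:
(0,2): →(0,1)(W) only, which is W, so L
(1,1): →(0,1)(W), (1,0)(W) — all W, so L
(2,0): →(1,0)(W) only, which is W, so L
(2,2): →(1,2)(W), (2,1)(W) — all W, so L
(3,1): →(2,1)(W), (3,0)(W) — all W, so L
(4,0): →(3,0)(W) only, which is W, so L
(4,2): →(3,2)(W), (4,1)(W) — all W, so L
Every other cell has at least one move into one of the L cells above, so it is W.
The starting position (4,2) is L: whatever Alice does, the opponent receives a W position.

Bob wins.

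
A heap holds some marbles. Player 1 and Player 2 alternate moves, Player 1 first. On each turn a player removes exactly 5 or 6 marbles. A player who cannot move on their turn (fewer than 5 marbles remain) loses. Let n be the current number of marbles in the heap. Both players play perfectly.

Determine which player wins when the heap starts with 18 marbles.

Work bottom-up. With no move the player to move loses. Otherwise the position is W if at least one move leads to an L position for the opponent, and L if every move leads to a W.
n=0: no move → L
n=1: no move → L
n=2: no move → L
n=3: no move → L
n=4: no move → L
n=5: →0(L), so W
n=6: →1(L), so W
n=7: →2(L), so W
n=8: →3(L), so W
n=9: →4(L), so W
n=10: →4(L), so W
n=11: →6(W), 5(W) — all W, so L
n=12: →7(W), 6(W) — all W, so L
n=13: →8(W), 7(W) — all W, so L
n=14: →9(W), 8(W) — all W, so L
n=15: →10(W), 9(W) — all W, so L
n=16: →11(L), so W
n=17: →12(L), so W
n=18: →13(L), so W
The starting position 18 is W: Player 1 should remove 5, leaving 13, handing over an L position.

Player 1 wins.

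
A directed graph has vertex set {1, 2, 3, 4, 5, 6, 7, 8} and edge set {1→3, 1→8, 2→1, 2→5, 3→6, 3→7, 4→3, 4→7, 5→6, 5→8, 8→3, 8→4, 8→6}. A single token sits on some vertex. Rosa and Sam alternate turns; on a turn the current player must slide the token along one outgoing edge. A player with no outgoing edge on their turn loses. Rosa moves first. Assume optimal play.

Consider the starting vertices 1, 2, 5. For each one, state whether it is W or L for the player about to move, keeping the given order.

Compute win/loss labels from the base case upward. A position with no move is L. Any other position is W if it can reach an L in one move, else L.
Every edge goes from a vertex to one that appears earlier in the order 7, 6, 3, 4, 8, 1, 5, 2, so processing vertices in that order labels each vertex after all of its successors.
7: no outgoing edge → L
6: no outgoing edge → L
3: →6(L), so W
4: →7(L), so W
8: →6(L), so W
1: →8(W), 3(W) — all W, so L
5: →6(L), so W
2: →1(L), so W

1: L, 2: W, 5: W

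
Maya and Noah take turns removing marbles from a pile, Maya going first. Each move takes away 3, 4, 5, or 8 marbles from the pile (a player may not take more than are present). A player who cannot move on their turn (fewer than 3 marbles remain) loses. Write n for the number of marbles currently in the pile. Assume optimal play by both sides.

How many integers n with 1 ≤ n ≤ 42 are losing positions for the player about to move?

Positions with no move are L. A position that does have a move is losing for the player to move precisely when every available move leads to a winning position for the opponent. Fill in the labels:
n=0: no move → L
n=1: no move → L
n=2: no move → L
n=3: reaches L-position 0 → W
n=4: reaches L-position 1 → W
n=5: reaches L-position 2 → W
n=6: reaches L-position 2 → W
n=7: reaches L-position 2 → W
n=8: reaches L-position 0 → W
n=9: reaches L-position 1 → W
n=10: reaches L-position 2 → W
n=11: only reaches 8(W), 7(W), 6(W), 3(W), all W → L
n=12: only reaches 9(W), 8(W), 7(W), 4(W), all W → L
n=13: only reaches 10(W), 9(W), 8(W), 5(W), all W → L
n=14: reaches L-position 11 → W
n=15: reaches L-position 12 → W
n=16: reaches L-position 13 → W
n=17: reaches L-position 13 → W
n=18: reaches L-position 13 → W
n=19: reaches L-position 11 → W
n=20: reaches L-position 12 → W
n=21: reaches L-position 13 → W
n=22: only reaches 19(W), 18(W), 17(W), 14(W), all W → L
n=23: only reaches 20(W), 19(W), 18(W), 15(W), all W → L
n=24: only reaches 21(W), 20(W), 19(W), 16(W), all W → L
n=25: reaches L-position 22 → W
n=26: reaches L-position 23 → W
n=27: reaches L-position 24 → W
n=28: reaches L-position 24 → W
n=29: reaches L-position 24 → W
n=30: reaches L-position 22 → W
n=31: reaches L-position 23 → W
n=32: reaches L-position 24 → W
n=33: only reaches 30(W), 29(W), 28(W), 25(W), all W → L
n=34: only reaches 31(W), 30(W), 29(W), 26(W), all W → L
n=35: only reaches 32(W), 31(W), 30(W), 27(W), all W → L
n=36: reaches L-position 33 → W
n=37: reaches L-position 34 → W
n=38: reaches L-position 35 → W
n=39: reaches L-position 35 → W
n=40: reaches L-position 35 → W
n=41: reaches L-position 33 → W
n=42: reaches L-position 34 → W
L entries with 1 ≤ n ≤ 42 (n=0 is outside the asked range and is not counted): n = 1, 2, 11, 12, 13, 22, 23, 24, 33, 34, 35; that makes 11.

11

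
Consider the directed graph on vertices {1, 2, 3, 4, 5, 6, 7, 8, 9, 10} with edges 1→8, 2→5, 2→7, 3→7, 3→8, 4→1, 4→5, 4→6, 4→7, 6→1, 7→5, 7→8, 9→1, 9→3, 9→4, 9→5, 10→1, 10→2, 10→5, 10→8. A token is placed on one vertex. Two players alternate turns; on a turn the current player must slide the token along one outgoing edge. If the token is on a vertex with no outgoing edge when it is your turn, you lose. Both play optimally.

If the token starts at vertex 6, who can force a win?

Use the standard recursion: the mover loses at a terminal position; elsewhere, the mover wins exactly when some move hands the opponent an L position.
Every edge goes from a vertex to one that appears earlier in the order 5, 8, 7, 2, 1, 6, 3, 4, 9, 10, so processing vertices in that order labels each vertex after all of its successors.
5: no outgoing edge → L
8: no outgoing edge → L
7: →8(L), so W
2: →5(L), so W
1: →8(L), so W
6: →1(W) only, which is W, so L
3: →8(L), so W
4: →6(L), so W
9: →5(L), so W
10: →8(L), so W
Every move from 6 reaches a W position, so the mover loses.

The second player wins.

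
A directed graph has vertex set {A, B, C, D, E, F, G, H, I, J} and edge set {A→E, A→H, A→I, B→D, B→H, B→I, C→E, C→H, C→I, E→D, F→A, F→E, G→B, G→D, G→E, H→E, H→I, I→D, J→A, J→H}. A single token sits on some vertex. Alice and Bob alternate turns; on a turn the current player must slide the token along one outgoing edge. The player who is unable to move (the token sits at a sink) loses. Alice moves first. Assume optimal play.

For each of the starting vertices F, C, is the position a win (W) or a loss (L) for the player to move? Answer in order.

F: L, C: W

Use the standard recursion: the mover loses at a terminal position; elsewhere, the mover wins exactly when some move hands the opponent an L position.
Every edge goes from a vertex to one that appears earlier in the order D, E, I, H, C, B, A, J, G, F, so processing vertices in that order labels each vertex after all of its successors.
D: no outgoing edge → L
E: reaches L-position D → W
I: reaches L-position D → W
H: only reaches I(W), E(W), all W → L
C: reaches L-position H → W
B: reaches L-position H → W
A: reaches L-position H → W
J: reaches L-position H → W
G: reaches L-position D → W
F: only reaches A(W), E(W), all W → L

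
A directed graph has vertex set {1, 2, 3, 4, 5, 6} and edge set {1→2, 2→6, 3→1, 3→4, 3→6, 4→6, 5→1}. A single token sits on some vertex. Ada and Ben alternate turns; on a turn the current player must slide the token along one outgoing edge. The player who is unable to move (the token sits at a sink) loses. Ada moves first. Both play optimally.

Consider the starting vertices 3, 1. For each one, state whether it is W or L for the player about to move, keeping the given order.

Work bottom-up. With no move the player to move loses. Otherwise the position is W if at least one move leads to an L position for the opponent, and L if every move leads to a W.
Every edge goes from a vertex to one that appears earlier in the order 6, 2, 1, 4, 3, 5, so processing vertices in that order labels each vertex after all of its successors.
6: no outgoing edge → L
2: W (go to 6, an L position)
1: L (sole option 2(W) is W)
4: W (go to 6, an L position)
3: W (go to 1, an L position)
5: W (go to 1, an L position)

3: W, 1: L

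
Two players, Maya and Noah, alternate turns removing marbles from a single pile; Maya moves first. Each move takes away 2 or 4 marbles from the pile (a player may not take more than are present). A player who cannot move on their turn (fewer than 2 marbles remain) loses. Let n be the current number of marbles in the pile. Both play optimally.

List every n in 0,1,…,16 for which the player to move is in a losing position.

0, 1, 6, 7, 12, 13

Label each position W (a win for the player to move) or L (a loss). A position with no legal move is L; any other position is W exactly when some move reaches an L, and L when every move reaches a W.
n=0: no move → L
n=1: no move → L
n=2: reaches L-position 0 → W
n=3: reaches L-position 1 → W
n=4: reaches L-position 0 → W
n=5: reaches L-position 1 → W
n=6: only reaches 4(W), 2(W), all W → L
n=7: only reaches 5(W), 3(W), all W → L
n=8: reaches L-position 6 → W
n=9: reaches L-position 7 → W
n=10: reaches L-position 6 → W
n=11: reaches L-position 7 → W
n=12: only reaches 10(W), 8(W), all W → L
n=13: only reaches 11(W), 9(W), all W → L
n=14: reaches L-position 12 → W
n=15: reaches L-position 13 → W
n=16: reaches L-position 12 → W
The losing starting values of n are exactly the entries labelled L in this table (6 of them).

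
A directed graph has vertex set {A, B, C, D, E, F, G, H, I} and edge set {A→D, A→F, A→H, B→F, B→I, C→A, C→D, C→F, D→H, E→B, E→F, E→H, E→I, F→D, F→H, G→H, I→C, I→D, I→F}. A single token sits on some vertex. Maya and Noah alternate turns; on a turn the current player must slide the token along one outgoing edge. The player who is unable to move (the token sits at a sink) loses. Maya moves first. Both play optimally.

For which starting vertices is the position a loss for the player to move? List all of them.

B, C, H

Classify positions by backward induction: terminal positions (no move available) are L. From any other position, the mover wins iff some move reaches an L.
Every edge goes from a vertex to one that appears earlier in the order H, D, F, A, C, G, I, B, E, so processing vertices in that order labels each vertex after all of its successors.
H: no outgoing edge → L
D: →H(L), so W
F: →H(L), so W
A: →H(L), so W
C: →A(W), F(W), D(W) — all W, so L
G: →H(L), so W
I: →C(L), so W
B: →I(W), F(W) — all W, so L
E: →B(L), so W
The losing starting vertices are exactly the entries labelled L in this table (3 of them).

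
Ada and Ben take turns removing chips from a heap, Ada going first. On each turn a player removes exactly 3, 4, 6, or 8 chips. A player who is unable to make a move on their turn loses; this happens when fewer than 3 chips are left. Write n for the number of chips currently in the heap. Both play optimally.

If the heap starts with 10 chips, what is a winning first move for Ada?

Remove 8, leaving 2.

Use the standard recursion: the mover loses at a terminal position; elsewhere, the mover wins exactly when some move hands the opponent an L position.
n=0: no move → L
n=1: no move → L
n=2: no move → L
n=3: reaches L-position 0 → W
n=4: reaches L-position 1 → W
n=5: reaches L-position 2 → W
n=6: reaches L-position 2 → W
n=7: reaches L-position 1 → W
n=8: reaches L-position 2 → W
n=9: reaches L-position 1 → W
n=10: reaches L-position 2 → W
From 10, the L positions reachable in one move are: 2.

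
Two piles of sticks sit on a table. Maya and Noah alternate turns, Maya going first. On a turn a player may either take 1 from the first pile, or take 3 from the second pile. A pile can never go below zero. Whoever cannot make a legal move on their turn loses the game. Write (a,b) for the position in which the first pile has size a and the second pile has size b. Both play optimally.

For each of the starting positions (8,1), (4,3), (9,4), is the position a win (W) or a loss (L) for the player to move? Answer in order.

Positions with no move are L. A position that does have a move is losing for the player to move precisely when every available move leads to a winning position for the opponent. Fill in the labels:
No move ever increases a pile, so every position that can arise here has a ≤ 9 and b ≤ 4; it is enough to label the cells with 0 ≤ a ≤ 9 and 0 ≤ b ≤ 4.
Every move lowers a or b (never raises either), so fill the grid row by row in increasing a, and left to right within a row: each cell's successors are then already labelled.
      b=0  b=1  b=2  b=3  b=4
a=0:    L    L    L    W    W
a=1:    W    W    W    L    L
a=2:    L    L    L    W    W
a=3:    W    W    W    L    L
a=4:    L    L    L    W    W
a=5:    W    W    W    L    L
a=6:    L    L    L    W    W
a=7:    W    W    W    L    L
a=8:    L    L    L    W    W
a=9:    W    W    W    L    L
Cells with no legal move (terminal, hence L): (0,0), (0,1), (0,2).
The remaining L cells, each justified by listing all of its moves:
(1,3): moves to (0,3)(W), (1,0)(W); every one is W ⇒ L
(1,4): moves to (0,4)(W), (1,1)(W); every one is W ⇒ L
(2,0): the only move is to (1,0)(W), a W ⇒ L
(2,1): the only move is to (1,1)(W), a W ⇒ L
(2,2): the only move is to (1,2)(W), a W ⇒ L
(3,3): moves to (2,3)(W), (3,0)(W); every one is W ⇒ L
(3,4): moves to (2,4)(W), (3,1)(W); every one is W ⇒ L
(4,0): the only move is to (3,0)(W), a W ⇒ L
(4,1): the only move is to (3,1)(W), a W ⇒ L
(4,2): the only move is to (3,2)(W), a W ⇒ L
(5,3): moves to (4,3)(W), (5,0)(W); every one is W ⇒ L
(5,4): moves to (4,4)(W), (5,1)(W); every one is W ⇒ L
(6,0): the only move is to (5,0)(W), a W ⇒ L
(6,1): the only move is to (5,1)(W), a W ⇒ L
(6,2): the only move is to (5,2)(W), a W ⇒ L
(7,3): moves to (6,3)(W), (7,0)(W); every one is W ⇒ L
(7,4): moves to (6,4)(W), (7,1)(W); every one is W ⇒ L
(8,0): the only move is to (7,0)(W), a W ⇒ L
(8,1): the only move is to (7,1)(W), a W ⇒ L
(8,2): the only move is to (7,2)(W), a W ⇒ L
(9,3): moves to (8,3)(W), (9,0)(W); every one is W ⇒ L
(9,4): moves to (8,4)(W), (9,1)(W); every one is W ⇒ L
Every other cell has at least one move into one of the L cells above, so it is W.
(8,1): one of the L cells justified above, so L
(4,3): the move to (3,3) reaches an L cell, so W
(9,4): one of the L cells justified above, so L

(8,1): L, (4,3): W, (9,4): L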